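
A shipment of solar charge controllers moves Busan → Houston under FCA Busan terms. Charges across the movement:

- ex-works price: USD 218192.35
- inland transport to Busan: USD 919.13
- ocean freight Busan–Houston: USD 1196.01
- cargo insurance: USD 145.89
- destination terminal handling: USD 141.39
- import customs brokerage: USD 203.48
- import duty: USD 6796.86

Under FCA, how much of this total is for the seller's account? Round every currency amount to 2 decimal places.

FCA: the seller delivers export-cleared goods to the carrier; the buyer bears costs from that point.
Seller's account: goods 218192.35 + inland to port 919.13 = 219111.48
Buyer's account: freight 1196.01 + insurance 145.89 + destination terminal 141.39 + brokerage 203.48 + duty 6796.86 = 8483.63

Seller's account: USD 219111.48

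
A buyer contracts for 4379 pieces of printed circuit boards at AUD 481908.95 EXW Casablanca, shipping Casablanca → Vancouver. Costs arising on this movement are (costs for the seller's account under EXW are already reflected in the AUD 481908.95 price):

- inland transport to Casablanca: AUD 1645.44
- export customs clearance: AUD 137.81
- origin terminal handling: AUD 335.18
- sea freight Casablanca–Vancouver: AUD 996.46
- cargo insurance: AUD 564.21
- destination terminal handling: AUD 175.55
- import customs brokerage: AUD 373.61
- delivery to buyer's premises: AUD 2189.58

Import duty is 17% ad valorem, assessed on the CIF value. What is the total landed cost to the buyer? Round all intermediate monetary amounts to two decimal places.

EXW: the seller makes goods available at their premises; the buyer bears all onward costs.
CIF value = EXW price + inland to port + export clearance + origin terminal + freight + insurance = 481908.95 + 1645.44 + 137.81 + 335.18 + 996.46 + 564.21 = 485588.05
Import duty = 485588.05 × 17% = 82549.97
Buyer bears: inland to port 1645.44 + export clearance 137.81 + origin terminal 335.18 + freight 996.46 + insurance 564.21 + destination terminal 175.55 + brokerage 373.61 + delivery 2189.58 + duty 82549.97 = 88967.81
Landed cost = invoice 481908.95 + 88967.81 = 570876.76

Total landed cost: AUD 570876.76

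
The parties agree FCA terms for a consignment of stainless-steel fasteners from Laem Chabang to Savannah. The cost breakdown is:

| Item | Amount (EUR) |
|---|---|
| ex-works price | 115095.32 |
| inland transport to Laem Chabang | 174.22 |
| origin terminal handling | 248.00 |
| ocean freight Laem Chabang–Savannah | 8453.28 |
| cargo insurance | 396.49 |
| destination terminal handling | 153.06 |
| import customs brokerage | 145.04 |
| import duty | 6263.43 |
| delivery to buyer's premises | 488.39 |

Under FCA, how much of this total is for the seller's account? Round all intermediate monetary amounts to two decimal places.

FCA: the seller delivers export-cleared goods to the carrier; the buyer bears costs from that point.
Seller's account: goods 115095.32 + inland to port 174.22 = 115269.54
Buyer's account: origin terminal 248.00 + freight 8453.28 + insurance 396.49 + destination terminal 153.06 + brokerage 145.04 + duty 6263.43 + delivery 488.39 = 16147.69

Seller's account: EUR 115269.54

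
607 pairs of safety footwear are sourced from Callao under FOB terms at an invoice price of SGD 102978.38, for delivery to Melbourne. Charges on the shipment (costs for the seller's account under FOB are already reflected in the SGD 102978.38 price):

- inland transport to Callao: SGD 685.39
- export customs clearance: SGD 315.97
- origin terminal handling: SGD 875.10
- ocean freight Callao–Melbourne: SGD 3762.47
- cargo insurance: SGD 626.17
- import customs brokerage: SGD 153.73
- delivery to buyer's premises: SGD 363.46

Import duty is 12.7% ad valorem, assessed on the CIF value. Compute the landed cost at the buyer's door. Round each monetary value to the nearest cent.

Total landed cost: SGD 121519.82

FOB: the seller bears costs until goods are on board at the origin port; the buyer bears freight, insurance and all costs thereafter.
Already in the invoice (seller's account under FOB): inland to port, export clearance, origin terminal — exclude.
CIF value = FOB price + freight + insurance = 102978.38 + 3762.47 + 626.17 = 107367.02
Import duty = 107367.02 × 12.7% = 13635.61
Buyer bears: freight 3762.47 + insurance 626.17 + brokerage 153.73 + delivery 363.46 + duty 13635.61 = 18541.44
Landed cost = invoice 102978.38 + 18541.44 = 121519.82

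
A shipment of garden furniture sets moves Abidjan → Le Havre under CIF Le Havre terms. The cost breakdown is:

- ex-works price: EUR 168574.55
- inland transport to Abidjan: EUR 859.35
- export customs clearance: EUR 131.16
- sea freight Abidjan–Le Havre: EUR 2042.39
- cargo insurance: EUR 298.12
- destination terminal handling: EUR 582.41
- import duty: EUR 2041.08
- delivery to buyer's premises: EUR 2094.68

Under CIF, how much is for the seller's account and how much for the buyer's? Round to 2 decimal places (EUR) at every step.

CIF: the seller pays costs through ocean freight and marine insurance to the destination port.
Seller's account: goods 168574.55 + inland to port 859.35 + export clearance 131.16 + freight 2042.39 + insurance 298.12 = 171905.57
Buyer's account: destination terminal 582.41 + duty 2041.08 + delivery 2094.68 = 4718.17

Seller: EUR 171905.57; buyer: EUR 4718.17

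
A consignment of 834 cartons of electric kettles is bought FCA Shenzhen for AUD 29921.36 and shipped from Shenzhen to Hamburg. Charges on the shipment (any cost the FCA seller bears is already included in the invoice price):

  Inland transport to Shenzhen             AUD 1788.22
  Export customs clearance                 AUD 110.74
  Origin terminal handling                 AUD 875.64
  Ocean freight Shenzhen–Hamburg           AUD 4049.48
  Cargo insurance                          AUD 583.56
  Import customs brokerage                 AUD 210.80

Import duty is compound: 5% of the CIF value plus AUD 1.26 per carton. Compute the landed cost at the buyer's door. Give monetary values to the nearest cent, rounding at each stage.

Total landed cost: AUD 38463.18

FCA: the seller delivers export-cleared goods to the carrier; the buyer bears costs from that point.
Already in the invoice (seller's account under FCA): inland to port, export clearance — exclude.
CIF value = FCA price + origin terminal + freight + insurance = 29921.36 + 875.64 + 4049.48 + 583.56 = 35430.04
Ad valorem component: 35430.04 × 5% = 1771.50
Specific component: 834 × 1.26 = 1050.84
Import duty = 1771.50 + 1050.84 = 2822.34
Buyer bears: origin terminal 875.64 + freight 4049.48 + insurance 583.56 + brokerage 210.80 + duty 2822.34 = 8541.82
Landed cost = invoice 29921.36 + 8541.82 = 38463.18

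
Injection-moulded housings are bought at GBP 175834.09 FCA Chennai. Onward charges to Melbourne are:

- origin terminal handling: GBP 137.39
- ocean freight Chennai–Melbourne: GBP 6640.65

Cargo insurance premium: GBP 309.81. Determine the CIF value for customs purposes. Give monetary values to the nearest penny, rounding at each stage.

CIF value: GBP 182921.94

CIF = FCA price + pre-shipment costs + freight + insurance
CIF = 175834.09 + 137.39 + 6640.65 + 309.81 = 182921.94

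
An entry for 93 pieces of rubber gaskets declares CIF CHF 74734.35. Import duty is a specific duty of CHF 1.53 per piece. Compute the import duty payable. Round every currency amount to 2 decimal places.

Import duty: CHF 142.29

Import duty = 93 × 1.53 = 142.29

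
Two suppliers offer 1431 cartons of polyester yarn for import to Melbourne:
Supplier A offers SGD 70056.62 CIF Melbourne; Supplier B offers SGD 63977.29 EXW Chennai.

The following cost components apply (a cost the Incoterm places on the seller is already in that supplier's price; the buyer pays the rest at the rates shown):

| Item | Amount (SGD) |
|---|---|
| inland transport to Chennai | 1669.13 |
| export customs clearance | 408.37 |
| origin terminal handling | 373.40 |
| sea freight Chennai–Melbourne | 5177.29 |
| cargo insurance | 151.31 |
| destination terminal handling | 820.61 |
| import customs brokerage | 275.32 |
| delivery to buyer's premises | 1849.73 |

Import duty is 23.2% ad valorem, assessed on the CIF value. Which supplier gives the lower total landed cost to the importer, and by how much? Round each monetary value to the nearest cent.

Supplier A is cheaper by SGD 2094.61

Supplier A (CIF):
The CIF price already equals the CIF value: 70056.62
Import duty = 70056.62 × 23.2% = 16253.14
Buyer bears (A): 820.61 + 275.32 + 1849.73 = 2945.66
Landed cost (A) = invoice 70056.62 + 2945.66 + duty 16253.14 = 89255.42
Supplier B (EXW):
CIF value = EXW price + inland to port + export clearance + origin terminal + freight + insurance = 63977.29 + 1669.13 + 408.37 + 373.40 + 5177.29 + 151.31 = 71756.79
Import duty = 71756.79 × 23.2% = 16647.58
Buyer bears (B): 1669.13 + 408.37 + 373.40 + 5177.29 + 151.31 + 820.61 + 275.32 + 1849.73 = 10725.16
Landed cost (B) = invoice 63977.29 + 10725.16 + duty 16647.58 = 91350.03
Difference = |89255.42 − 91350.03| = 2094.61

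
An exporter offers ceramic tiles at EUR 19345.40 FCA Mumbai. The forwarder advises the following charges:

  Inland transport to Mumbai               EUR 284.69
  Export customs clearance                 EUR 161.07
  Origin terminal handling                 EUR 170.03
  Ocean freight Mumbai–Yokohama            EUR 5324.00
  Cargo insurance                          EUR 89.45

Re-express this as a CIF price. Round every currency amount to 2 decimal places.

CIF price: EUR 24928.88

Not relevant to the conversion: export clearance, inland to port — on the seller under both FCA and CIF; already in the FCA price and stays in the CIF price.
From FCA to CIF, the seller additionally bears: origin terminal, freight, insurance.
CIF price = 19345.40 + 170.03 + 5324.00 + 89.45 = 24928.88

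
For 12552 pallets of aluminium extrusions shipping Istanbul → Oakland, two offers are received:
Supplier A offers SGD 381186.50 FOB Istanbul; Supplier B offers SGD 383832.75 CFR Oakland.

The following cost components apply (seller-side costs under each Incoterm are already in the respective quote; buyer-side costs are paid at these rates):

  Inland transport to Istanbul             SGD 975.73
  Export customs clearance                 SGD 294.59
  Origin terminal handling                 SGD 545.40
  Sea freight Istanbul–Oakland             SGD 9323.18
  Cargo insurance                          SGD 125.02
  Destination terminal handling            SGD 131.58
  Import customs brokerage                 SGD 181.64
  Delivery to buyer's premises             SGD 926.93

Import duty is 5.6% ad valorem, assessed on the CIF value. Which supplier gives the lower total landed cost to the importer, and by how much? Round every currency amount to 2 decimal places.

Supplier A (FOB):
CIF value = FOB price + freight + insurance = 381186.50 + 9323.18 + 125.02 = 390634.70
Import duty = 390634.70 × 5.6% = 21875.54
Buyer bears (A): 9323.18 + 125.02 + 131.58 + 181.64 + 926.93 = 10688.35
Landed cost (A) = invoice 381186.50 + 10688.35 + duty 21875.54 = 413750.39
Supplier B (CFR):
CIF value = CFR price + insurance = 383832.75 + 125.02 = 383957.77
Import duty = 383957.77 × 5.6% = 21501.64
Buyer bears (B): 125.02 + 131.58 + 181.64 + 926.93 = 1365.17
Landed cost (B) = invoice 383832.75 + 1365.17 + duty 21501.64 = 406699.56
Difference = |413750.39 − 406699.56| = 7050.83

Supplier B is cheaper by SGD 7050.83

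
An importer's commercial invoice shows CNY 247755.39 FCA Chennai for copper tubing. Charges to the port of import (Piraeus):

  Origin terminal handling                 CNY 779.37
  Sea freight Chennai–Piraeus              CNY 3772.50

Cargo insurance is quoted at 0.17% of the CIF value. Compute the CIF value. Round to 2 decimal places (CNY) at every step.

Let C be the CIF value. C = FCA price + pre-shipment costs + freight + 0.17% × C
C − 0.17% × C = 247755.39 + 779.37 + 3772.50
0.9983 × C = 252307.26
C = 252307.26 / 0.9983 = 252736.91
Insurance premium = 0.17% × 252736.91 = 429.65

CIF value: CNY 252736.91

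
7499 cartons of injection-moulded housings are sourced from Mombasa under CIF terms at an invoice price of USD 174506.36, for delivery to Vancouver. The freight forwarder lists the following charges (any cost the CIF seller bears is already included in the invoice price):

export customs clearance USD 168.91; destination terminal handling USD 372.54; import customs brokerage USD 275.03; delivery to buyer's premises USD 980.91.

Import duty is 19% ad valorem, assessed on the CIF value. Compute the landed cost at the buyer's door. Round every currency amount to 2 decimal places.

CIF: the seller pays costs through ocean freight and marine insurance to the destination port.
Already in the invoice (seller's account under CIF): export clearance — exclude.
The CIF price already equals the CIF value: 174506.36
Import duty = 174506.36 × 19% = 33156.21
Buyer bears: destination terminal 372.54 + brokerage 275.03 + delivery 980.91 + duty 33156.21 = 34784.69
Landed cost = invoice 174506.36 + 34784.69 = 209291.05

Total landed cost: USD 209291.05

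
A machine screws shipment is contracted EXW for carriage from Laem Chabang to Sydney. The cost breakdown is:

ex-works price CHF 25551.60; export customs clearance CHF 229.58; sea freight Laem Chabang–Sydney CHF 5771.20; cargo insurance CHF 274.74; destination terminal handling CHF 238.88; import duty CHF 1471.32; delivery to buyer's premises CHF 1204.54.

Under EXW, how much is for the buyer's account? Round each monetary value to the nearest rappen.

Buyer's account: CHF 9190.26

EXW: the seller makes goods available at their premises; the buyer bears all onward costs.
Seller's account: goods 25551.60 = 25551.60
Buyer's account: export clearance 229.58 + freight 5771.20 + insurance 274.74 + destination terminal 238.88 + duty 1471.32 + delivery 1204.54 = 9190.26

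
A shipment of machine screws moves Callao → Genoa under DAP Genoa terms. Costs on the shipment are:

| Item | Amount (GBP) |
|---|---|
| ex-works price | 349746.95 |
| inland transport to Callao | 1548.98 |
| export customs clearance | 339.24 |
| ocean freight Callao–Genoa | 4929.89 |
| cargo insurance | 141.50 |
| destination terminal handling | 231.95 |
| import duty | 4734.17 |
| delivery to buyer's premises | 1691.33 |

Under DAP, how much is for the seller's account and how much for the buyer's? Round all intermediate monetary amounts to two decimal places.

DAP: the seller bears all costs to the named destination except import duty and clearance.
Seller's account: goods 349746.95 + inland to port 1548.98 + export clearance 339.24 + freight 4929.89 + insurance 141.50 + destination terminal 231.95 + delivery 1691.33 = 358629.84
Buyer's account: duty 4734.17 = 4734.17

Seller: GBP 358629.84; buyer: GBP 4734.17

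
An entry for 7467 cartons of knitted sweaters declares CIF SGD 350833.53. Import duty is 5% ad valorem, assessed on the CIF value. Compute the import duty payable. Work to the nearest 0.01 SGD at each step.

Import duty: SGD 17541.68

Import duty = 350833.53 × 5% = 17541.68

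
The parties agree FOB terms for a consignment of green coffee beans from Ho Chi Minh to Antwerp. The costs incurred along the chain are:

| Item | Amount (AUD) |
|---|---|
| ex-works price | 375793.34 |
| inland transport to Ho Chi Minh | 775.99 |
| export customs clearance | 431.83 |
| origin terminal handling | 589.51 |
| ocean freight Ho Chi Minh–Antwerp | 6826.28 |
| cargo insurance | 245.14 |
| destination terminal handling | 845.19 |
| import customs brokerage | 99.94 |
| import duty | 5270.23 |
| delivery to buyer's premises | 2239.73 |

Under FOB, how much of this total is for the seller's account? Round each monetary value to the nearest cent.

Seller's account: AUD 377590.67

FOB: the seller bears costs until goods are on board at the origin port; the buyer bears freight, insurance and all costs thereafter.
Seller's account: goods 375793.34 + inland to port 775.99 + export clearance 431.83 + origin terminal 589.51 = 377590.67
Buyer's account: freight 6826.28 + insurance 245.14 + destination terminal 845.19 + brokerage 99.94 + duty 5270.23 + delivery 2239.73 = 15526.51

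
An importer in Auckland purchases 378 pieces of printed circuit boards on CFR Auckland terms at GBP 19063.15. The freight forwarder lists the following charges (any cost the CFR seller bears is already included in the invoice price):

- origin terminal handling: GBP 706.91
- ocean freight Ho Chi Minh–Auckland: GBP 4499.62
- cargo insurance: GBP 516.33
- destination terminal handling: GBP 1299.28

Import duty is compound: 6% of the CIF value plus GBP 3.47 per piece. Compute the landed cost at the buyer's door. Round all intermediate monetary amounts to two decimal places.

Total landed cost: GBP 23365.19

CFR: the seller pays costs through ocean freight to the destination port, but not insurance.
Already in the invoice (seller's account under CFR): origin terminal, freight — exclude.
CIF value = CFR price + insurance = 19063.15 + 516.33 = 19579.48
Ad valorem component: 19579.48 × 6% = 1174.77
Specific component: 378 × 3.47 = 1311.66
Import duty = 1174.77 + 1311.66 = 2486.43
Buyer bears: insurance 516.33 + destination terminal 1299.28 + duty 2486.43 = 4302.04
Landed cost = invoice 19063.15 + 4302.04 = 23365.19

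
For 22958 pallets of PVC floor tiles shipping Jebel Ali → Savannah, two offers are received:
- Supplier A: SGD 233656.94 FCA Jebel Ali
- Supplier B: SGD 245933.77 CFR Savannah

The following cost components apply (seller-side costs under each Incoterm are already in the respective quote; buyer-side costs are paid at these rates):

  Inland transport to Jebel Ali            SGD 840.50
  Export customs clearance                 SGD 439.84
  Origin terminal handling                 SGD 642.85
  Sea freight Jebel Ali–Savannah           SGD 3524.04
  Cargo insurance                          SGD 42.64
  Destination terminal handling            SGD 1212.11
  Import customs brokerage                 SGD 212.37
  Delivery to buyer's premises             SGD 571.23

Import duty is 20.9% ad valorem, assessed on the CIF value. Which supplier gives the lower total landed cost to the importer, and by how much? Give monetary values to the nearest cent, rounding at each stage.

Supplier A is cheaper by SGD 9804.92

Supplier A (FCA):
CIF value = FCA price + origin terminal + freight + insurance = 233656.94 + 642.85 + 3524.04 + 42.64 = 237866.47
Import duty = 237866.47 × 20.9% = 49714.09
Buyer bears (A): 642.85 + 3524.04 + 42.64 + 1212.11 + 212.37 + 571.23 = 6205.24
Landed cost (A) = invoice 233656.94 + 6205.24 + duty 49714.09 = 289576.27
Supplier B (CFR):
CIF value = CFR price + insurance = 245933.77 + 42.64 = 245976.41
Import duty = 245976.41 × 20.9% = 51409.07
Buyer bears (B): 42.64 + 1212.11 + 212.37 + 571.23 = 2038.35
Landed cost (B) = invoice 245933.77 + 2038.35 + duty 51409.07 = 299381.19
Difference = |289576.27 − 299381.19| = 9804.92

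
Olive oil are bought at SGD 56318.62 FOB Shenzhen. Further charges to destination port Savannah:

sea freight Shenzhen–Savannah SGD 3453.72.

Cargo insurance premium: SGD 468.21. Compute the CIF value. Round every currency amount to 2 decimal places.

CIF value: SGD 60240.55

CIF = FOB price + freight + insurance
CIF = 56318.62 + 3453.72 + 468.21 = 60240.55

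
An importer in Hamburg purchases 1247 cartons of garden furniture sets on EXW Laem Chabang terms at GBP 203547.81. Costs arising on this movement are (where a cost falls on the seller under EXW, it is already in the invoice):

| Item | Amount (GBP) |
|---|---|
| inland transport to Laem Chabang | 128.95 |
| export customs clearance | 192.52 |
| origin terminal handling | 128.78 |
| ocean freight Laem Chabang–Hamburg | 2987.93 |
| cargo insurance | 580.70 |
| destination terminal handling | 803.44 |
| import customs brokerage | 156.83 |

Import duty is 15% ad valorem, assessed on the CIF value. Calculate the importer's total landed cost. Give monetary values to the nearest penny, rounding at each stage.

EXW: the seller makes goods available at their premises; the buyer bears all onward costs.
CIF value = EXW price + inland to port + export clearance + origin terminal + freight + insurance = 203547.81 + 128.95 + 192.52 + 128.78 + 2987.93 + 580.70 = 207566.69
Import duty = 207566.69 × 15% = 31135.00
Buyer bears: inland to port 128.95 + export clearance 192.52 + origin terminal 128.78 + freight 2987.93 + insurance 580.70 + destination terminal 803.44 + brokerage 156.83 + duty 31135.00 = 36114.15
Landed cost = invoice 203547.81 + 36114.15 = 239661.96

Total landed cost: GBP 239661.96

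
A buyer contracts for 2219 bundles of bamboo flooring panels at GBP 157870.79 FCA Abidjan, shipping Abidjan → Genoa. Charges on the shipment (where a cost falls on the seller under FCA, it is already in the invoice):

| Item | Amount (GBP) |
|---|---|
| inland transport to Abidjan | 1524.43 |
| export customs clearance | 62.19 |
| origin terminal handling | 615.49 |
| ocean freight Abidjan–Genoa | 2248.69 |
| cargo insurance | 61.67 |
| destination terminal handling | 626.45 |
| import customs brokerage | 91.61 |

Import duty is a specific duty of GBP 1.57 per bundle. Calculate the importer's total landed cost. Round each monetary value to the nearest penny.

FCA: the seller delivers export-cleared goods to the carrier; the buyer bears costs from that point.
Already in the invoice (seller's account under FCA): inland to port, export clearance — exclude.
CIF value = FCA price + origin terminal + freight + insurance = 157870.79 + 615.49 + 2248.69 + 61.67 = 160796.64
Import duty = 2219 × 1.57 = 3483.83
Buyer bears: origin terminal 615.49 + freight 2248.69 + insurance 61.67 + destination terminal 626.45 + brokerage 91.61 + duty 3483.83 = 7127.74
Landed cost = invoice 157870.79 + 7127.74 = 164998.53

Total landed cost: GBP 164998.53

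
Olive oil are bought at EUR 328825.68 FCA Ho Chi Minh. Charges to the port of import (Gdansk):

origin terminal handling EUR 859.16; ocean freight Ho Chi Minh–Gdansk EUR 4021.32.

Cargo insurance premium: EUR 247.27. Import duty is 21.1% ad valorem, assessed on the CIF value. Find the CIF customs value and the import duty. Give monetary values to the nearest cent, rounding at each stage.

CIF value: EUR 333953.43; import duty: EUR 70464.17

CIF = FCA price + pre-shipment costs + freight + insurance
CIF = 328825.68 + 859.16 + 4021.32 + 247.27 = 333953.43
Import duty = 333953.43 × 21.1% = 70464.17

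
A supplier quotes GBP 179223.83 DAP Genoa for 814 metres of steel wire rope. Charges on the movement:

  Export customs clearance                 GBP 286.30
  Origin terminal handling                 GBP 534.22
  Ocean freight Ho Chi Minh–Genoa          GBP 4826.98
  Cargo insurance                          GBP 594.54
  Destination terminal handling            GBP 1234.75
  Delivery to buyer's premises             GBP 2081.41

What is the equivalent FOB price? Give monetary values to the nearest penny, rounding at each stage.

FOB price: GBP 170486.15

Not relevant to the conversion: origin terminal, export clearance — on the seller under both DAP and FOB; already in the DAP price and stays in the FOB price.
From DAP to FOB, the seller no longer bears: freight, insurance, destination terminal, delivery.
FOB price = 179223.83 − 4826.98 − 594.54 − 1234.75 − 2081.41 = 170486.15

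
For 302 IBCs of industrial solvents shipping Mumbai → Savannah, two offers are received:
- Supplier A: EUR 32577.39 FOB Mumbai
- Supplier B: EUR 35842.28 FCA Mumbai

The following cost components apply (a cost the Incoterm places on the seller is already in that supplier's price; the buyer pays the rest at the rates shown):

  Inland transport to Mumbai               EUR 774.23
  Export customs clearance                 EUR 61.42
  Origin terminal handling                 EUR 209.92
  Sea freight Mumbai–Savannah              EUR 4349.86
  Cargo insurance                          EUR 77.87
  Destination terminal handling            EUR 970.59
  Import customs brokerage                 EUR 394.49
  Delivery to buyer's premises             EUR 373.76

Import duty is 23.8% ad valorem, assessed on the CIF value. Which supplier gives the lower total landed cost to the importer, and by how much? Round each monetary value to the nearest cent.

Supplier A (FOB):
CIF value = FOB price + freight + insurance = 32577.39 + 4349.86 + 77.87 = 37005.12
Import duty = 37005.12 × 23.8% = 8807.22
Buyer bears (A): 4349.86 + 77.87 + 970.59 + 394.49 + 373.76 = 6166.57
Landed cost (A) = invoice 32577.39 + 6166.57 + duty 8807.22 = 47551.18
Supplier B (FCA):
CIF value = FCA price + origin terminal + freight + insurance = 35842.28 + 209.92 + 4349.86 + 77.87 = 40479.93
Import duty = 40479.93 × 23.8% = 9634.22
Buyer bears (B): 209.92 + 4349.86 + 77.87 + 970.59 + 394.49 + 373.76 = 6376.49
Landed cost (B) = invoice 35842.28 + 6376.49 + duty 9634.22 = 51852.99
Difference = |47551.18 − 51852.99| = 4301.81

Supplier A is cheaper by EUR 4301.81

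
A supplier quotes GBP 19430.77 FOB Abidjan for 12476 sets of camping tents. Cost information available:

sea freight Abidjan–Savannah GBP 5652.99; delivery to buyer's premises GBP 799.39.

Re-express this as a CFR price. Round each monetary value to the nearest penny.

CFR price: GBP 25083.76

Not relevant to the conversion: delivery — on the buyer under both terms; not part of either seller's price.
From FOB to CFR, the seller additionally bears: freight.
CFR price = 19430.77 + 5652.99 = 25083.76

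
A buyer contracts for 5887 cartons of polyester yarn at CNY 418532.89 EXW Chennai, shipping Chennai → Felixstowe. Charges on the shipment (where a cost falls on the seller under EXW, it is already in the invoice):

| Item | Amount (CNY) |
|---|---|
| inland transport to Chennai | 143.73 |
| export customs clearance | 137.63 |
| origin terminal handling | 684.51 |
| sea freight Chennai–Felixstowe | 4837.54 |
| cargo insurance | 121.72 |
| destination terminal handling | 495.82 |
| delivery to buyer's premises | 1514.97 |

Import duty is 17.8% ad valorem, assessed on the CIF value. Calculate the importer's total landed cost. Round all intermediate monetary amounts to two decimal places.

Total landed cost: CNY 502022.34

EXW: the seller makes goods available at their premises; the buyer bears all onward costs.
CIF value = EXW price + inland to port + export clearance + origin terminal + freight + insurance = 418532.89 + 143.73 + 137.63 + 684.51 + 4837.54 + 121.72 = 424458.02
Import duty = 424458.02 × 17.8% = 75553.53
Buyer bears: inland to port 143.73 + export clearance 137.63 + origin terminal 684.51 + freight 4837.54 + insurance 121.72 + destination terminal 495.82 + delivery 1514.97 + duty 75553.53 = 83489.45
Landed cost = invoice 418532.89 + 83489.45 = 502022.34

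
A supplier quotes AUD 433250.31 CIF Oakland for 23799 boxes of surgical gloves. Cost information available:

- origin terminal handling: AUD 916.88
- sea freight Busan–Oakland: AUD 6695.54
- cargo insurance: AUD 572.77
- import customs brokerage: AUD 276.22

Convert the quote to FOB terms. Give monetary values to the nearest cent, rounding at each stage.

FOB price: AUD 425982.00

Not relevant to the conversion: origin terminal — on the seller under both CIF and FOB; already in the CIF price and stays in the FOB price. brokerage — on the buyer under both terms; not part of either seller's price.
From CIF to FOB, the seller no longer bears: freight, insurance.
FOB price = 433250.31 − 6695.54 − 572.77 = 425982.00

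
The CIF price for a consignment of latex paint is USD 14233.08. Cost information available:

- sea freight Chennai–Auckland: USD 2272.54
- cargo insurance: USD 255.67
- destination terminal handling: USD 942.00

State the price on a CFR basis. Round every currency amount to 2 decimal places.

CFR price: USD 13977.41

Not relevant to the conversion: freight — on the seller under both CIF and CFR; already in the CIF price and stays in the CFR price. destination terminal — on the buyer under both terms; not part of either seller's price.
From CIF to CFR, the seller no longer bears: insurance.
CFR price = 14233.08 − 255.67 = 13977.41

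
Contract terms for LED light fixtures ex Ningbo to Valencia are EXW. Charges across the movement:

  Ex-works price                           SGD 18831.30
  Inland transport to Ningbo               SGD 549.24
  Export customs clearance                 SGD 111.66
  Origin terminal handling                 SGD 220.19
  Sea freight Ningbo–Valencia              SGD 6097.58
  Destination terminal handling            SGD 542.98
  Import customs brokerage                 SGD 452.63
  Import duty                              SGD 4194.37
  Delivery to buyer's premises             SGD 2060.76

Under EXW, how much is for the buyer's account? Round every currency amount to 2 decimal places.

Buyer's account: SGD 14229.41

EXW: the seller makes goods available at their premises; the buyer bears all onward costs.
Seller's account: goods 18831.30 = 18831.30
Buyer's account: inland to port 549.24 + export clearance 111.66 + origin terminal 220.19 + freight 6097.58 + destination terminal 542.98 + brokerage 452.63 + duty 4194.37 + delivery 2060.76 = 14229.41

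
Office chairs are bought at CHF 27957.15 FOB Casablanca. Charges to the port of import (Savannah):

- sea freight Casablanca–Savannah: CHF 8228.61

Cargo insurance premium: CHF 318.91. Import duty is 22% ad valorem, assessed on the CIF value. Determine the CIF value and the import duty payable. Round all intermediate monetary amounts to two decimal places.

CIF = FOB price + freight + insurance
CIF = 27957.15 + 8228.61 + 318.91 = 36504.67
Import duty = 36504.67 × 22% = 8031.03

CIF value: CHF 36504.67; import duty: CHF 8031.03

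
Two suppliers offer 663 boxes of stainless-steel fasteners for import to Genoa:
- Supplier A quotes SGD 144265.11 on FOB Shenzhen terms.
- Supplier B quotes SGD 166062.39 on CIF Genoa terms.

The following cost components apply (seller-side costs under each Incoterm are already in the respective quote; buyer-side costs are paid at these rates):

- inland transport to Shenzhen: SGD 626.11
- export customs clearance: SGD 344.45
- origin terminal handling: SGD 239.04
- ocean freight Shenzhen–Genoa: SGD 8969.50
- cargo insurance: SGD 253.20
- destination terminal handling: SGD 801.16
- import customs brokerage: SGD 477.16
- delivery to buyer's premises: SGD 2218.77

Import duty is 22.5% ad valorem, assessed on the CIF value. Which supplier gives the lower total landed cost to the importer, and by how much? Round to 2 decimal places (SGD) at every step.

Supplier A is cheaper by SGD 15403.86

Supplier A (FOB):
CIF value = FOB price + freight + insurance = 144265.11 + 8969.50 + 253.20 = 153487.81
Import duty = 153487.81 × 22.5% = 34534.76
Buyer bears (A): 8969.50 + 253.20 + 801.16 + 477.16 + 2218.77 = 12719.79
Landed cost (A) = invoice 144265.11 + 12719.79 + duty 34534.76 = 191519.66
Supplier B (CIF):
The CIF price already equals the CIF value: 166062.39
Import duty = 166062.39 × 22.5% = 37364.04
Buyer bears (B): 801.16 + 477.16 + 2218.77 = 3497.09
Landed cost (B) = invoice 166062.39 + 3497.09 + duty 37364.04 = 206923.52
Difference = |191519.66 − 206923.52| = 15403.86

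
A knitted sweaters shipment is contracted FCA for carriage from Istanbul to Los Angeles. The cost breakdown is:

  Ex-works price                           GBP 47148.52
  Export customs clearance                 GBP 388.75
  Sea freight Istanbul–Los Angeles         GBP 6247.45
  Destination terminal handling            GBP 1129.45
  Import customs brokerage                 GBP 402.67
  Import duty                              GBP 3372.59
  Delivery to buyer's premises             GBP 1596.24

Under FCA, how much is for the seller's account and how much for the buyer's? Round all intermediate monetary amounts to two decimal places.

Seller: GBP 47537.27; buyer: GBP 12748.40

FCA: the seller delivers export-cleared goods to the carrier; the buyer bears costs from that point.
Seller's account: goods 47148.52 + export clearance 388.75 = 47537.27
Buyer's account: freight 6247.45 + destination terminal 1129.45 + brokerage 402.67 + duty 3372.59 + delivery 1596.24 = 12748.40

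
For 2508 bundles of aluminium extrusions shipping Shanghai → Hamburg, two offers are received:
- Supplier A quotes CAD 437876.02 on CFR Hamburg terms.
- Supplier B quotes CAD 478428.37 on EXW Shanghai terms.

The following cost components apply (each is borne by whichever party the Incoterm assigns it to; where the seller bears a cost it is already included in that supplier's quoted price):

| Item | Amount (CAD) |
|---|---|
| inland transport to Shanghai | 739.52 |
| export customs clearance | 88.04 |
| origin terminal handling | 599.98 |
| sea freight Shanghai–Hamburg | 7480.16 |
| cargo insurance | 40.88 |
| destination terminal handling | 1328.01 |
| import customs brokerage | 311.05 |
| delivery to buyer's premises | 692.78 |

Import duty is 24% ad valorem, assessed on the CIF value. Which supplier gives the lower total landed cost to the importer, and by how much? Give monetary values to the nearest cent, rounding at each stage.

Supplier A (CFR):
CIF value = CFR price + insurance = 437876.02 + 40.88 = 437916.90
Import duty = 437916.90 × 24% = 105100.06
Buyer bears (A): 40.88 + 1328.01 + 311.05 + 692.78 = 2372.72
Landed cost (A) = invoice 437876.02 + 2372.72 + duty 105100.06 = 545348.80
Supplier B (EXW):
CIF value = EXW price + inland to port + export clearance + origin terminal + freight + insurance = 478428.37 + 739.52 + 88.04 + 599.98 + 7480.16 + 40.88 = 487376.95
Import duty = 487376.95 × 24% = 116970.47
Buyer bears (B): 739.52 + 88.04 + 599.98 + 7480.16 + 40.88 + 1328.01 + 311.05 + 692.78 = 11280.42
Landed cost (B) = invoice 478428.37 + 11280.42 + duty 116970.47 = 606679.26
Difference = |545348.80 − 606679.26| = 61330.46

Supplier A is cheaper by CAD 61330.46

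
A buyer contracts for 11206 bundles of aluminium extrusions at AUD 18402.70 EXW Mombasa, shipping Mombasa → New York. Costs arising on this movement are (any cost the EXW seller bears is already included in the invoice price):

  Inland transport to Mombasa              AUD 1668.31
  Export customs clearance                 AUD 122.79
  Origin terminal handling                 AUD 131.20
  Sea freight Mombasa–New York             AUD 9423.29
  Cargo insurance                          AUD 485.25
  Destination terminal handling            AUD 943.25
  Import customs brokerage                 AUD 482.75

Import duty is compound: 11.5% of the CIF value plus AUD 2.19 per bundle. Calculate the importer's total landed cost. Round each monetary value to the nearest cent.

Total landed cost: AUD 59677.54

EXW: the seller makes goods available at their premises; the buyer bears all onward costs.
CIF value = EXW price + inland to port + export clearance + origin terminal + freight + insurance = 18402.70 + 1668.31 + 122.79 + 131.20 + 9423.29 + 485.25 = 30233.54
Ad valorem component: 30233.54 × 11.5% = 3476.86
Specific component: 11206 × 2.19 = 24541.14
Import duty = 3476.86 + 24541.14 = 28018.00
Buyer bears: inland to port 1668.31 + export clearance 122.79 + origin terminal 131.20 + freight 9423.29 + insurance 485.25 + destination terminal 943.25 + brokerage 482.75 + duty 28018.00 = 41274.84
Landed cost = invoice 18402.70 + 41274.84 = 59677.54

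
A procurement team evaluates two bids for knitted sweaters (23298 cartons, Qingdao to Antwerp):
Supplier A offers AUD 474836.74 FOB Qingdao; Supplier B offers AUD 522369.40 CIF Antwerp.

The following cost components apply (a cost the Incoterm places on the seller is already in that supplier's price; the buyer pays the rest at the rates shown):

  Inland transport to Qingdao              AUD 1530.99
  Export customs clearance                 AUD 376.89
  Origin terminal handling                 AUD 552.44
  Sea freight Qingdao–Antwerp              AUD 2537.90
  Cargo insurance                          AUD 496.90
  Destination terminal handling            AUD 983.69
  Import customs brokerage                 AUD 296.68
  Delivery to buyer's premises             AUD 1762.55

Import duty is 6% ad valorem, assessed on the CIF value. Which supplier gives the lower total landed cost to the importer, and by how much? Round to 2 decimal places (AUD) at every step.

Supplier A (FOB):
CIF value = FOB price + freight + insurance = 474836.74 + 2537.90 + 496.90 = 477871.54
Import duty = 477871.54 × 6% = 28672.29
Buyer bears (A): 2537.90 + 496.90 + 983.69 + 296.68 + 1762.55 = 6077.72
Landed cost (A) = invoice 474836.74 + 6077.72 + duty 28672.29 = 509586.75
Supplier B (CIF):
The CIF price already equals the CIF value: 522369.40
Import duty = 522369.40 × 6% = 31342.16
Buyer bears (B): 983.69 + 296.68 + 1762.55 = 3042.92
Landed cost (B) = invoice 522369.40 + 3042.92 + duty 31342.16 = 556754.48
Difference = |509586.75 − 556754.48| = 47167.73

Supplier A is cheaper by AUD 47167.73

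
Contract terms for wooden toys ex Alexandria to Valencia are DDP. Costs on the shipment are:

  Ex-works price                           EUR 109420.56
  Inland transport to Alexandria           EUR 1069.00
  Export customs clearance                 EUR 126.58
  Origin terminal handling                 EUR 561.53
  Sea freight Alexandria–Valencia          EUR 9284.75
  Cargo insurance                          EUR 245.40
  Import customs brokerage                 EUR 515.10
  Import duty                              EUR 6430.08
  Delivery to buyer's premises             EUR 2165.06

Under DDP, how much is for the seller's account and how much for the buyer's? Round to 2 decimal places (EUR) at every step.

Seller: EUR 129818.06; buyer: EUR 0.00

DDP: the seller bears all costs including import duty.
Seller's account: goods 109420.56 + inland to port 1069.00 + export clearance 126.58 + origin terminal 561.53 + freight 9284.75 + insurance 245.40 + brokerage 515.10 + duty 6430.08 + delivery 2165.06 = 129818.06
Buyer's account: 0.00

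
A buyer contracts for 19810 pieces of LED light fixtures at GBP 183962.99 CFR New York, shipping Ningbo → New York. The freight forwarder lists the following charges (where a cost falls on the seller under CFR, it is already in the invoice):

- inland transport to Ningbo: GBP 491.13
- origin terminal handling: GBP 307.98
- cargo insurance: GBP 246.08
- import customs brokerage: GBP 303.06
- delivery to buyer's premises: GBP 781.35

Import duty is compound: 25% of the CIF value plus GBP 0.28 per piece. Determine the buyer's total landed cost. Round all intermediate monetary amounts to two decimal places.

CFR: the seller pays costs through ocean freight to the destination port, but not insurance.
Already in the invoice (seller's account under CFR): inland to port, origin terminal — exclude.
CIF value = CFR price + insurance = 183962.99 + 246.08 = 184209.07
Ad valorem component: 184209.07 × 25% = 46052.27
Specific component: 19810 × 0.28 = 5546.80
Import duty = 46052.27 + 5546.80 = 51599.07
Buyer bears: insurance 246.08 + brokerage 303.06 + delivery 781.35 + duty 51599.07 = 52929.56
Landed cost = invoice 183962.99 + 52929.56 = 236892.55

Total landed cost: GBP 236892.55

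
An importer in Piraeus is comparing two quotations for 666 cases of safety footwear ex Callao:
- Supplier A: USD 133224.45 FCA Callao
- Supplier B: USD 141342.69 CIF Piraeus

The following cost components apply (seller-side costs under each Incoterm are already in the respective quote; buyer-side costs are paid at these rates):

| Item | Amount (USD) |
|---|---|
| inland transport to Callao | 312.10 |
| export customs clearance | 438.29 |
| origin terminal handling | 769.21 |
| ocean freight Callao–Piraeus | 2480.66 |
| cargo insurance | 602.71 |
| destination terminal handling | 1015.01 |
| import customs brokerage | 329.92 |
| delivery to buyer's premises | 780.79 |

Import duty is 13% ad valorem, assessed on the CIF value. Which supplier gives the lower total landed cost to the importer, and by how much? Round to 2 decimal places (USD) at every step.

Supplier A (FCA):
CIF value = FCA price + origin terminal + freight + insurance = 133224.45 + 769.21 + 2480.66 + 602.71 = 137077.03
Import duty = 137077.03 × 13% = 17820.01
Buyer bears (A): 769.21 + 2480.66 + 602.71 + 1015.01 + 329.92 + 780.79 = 5978.30
Landed cost (A) = invoice 133224.45 + 5978.30 + duty 17820.01 = 157022.76
Supplier B (CIF):
The CIF price already equals the CIF value: 141342.69
Import duty = 141342.69 × 13% = 18374.55
Buyer bears (B): 1015.01 + 329.92 + 780.79 = 2125.72
Landed cost (B) = invoice 141342.69 + 2125.72 + duty 18374.55 = 161842.96
Difference = |157022.76 − 161842.96| = 4820.20

Supplier A is cheaper by USD 4820.20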